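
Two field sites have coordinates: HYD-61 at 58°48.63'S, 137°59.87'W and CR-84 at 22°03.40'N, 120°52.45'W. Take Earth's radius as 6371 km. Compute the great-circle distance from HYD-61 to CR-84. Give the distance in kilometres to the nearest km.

9129 km

HYD-61: φ = -58.81050°, λ = -137.99783°
CR-84: φ = +22.05667°, λ = -120.87417°
Δφ = 80.8672°,  Δλ = 17.1237°
a = sin²(Δφ/2) + cos φ₁ cos φ₂ sin²(Δλ/2) = 0.431276
c = 2·arcsin(√a) = 1.432912 rad = 82.0998°
d = R·c = 6371 × 1.432912 = 9129.1 km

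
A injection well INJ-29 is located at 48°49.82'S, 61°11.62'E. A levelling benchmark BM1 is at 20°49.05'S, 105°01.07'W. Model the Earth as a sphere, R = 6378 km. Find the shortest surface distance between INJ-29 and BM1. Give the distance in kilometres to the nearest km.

INJ-29: φ = -48.83033°, λ = +61.19367°
BM1: φ = -20.81750°, λ = -105.01783°
Δφ = 28.0128°,  Δλ = -166.2115°
a = sin²(Δφ/2) + cos φ₁ cos φ₂ sin²(Δλ/2) = 0.665029
c = 2·arcsin(√a) = 1.907161 rad = 109.2723°
d = R·c = 6378 × 1.907161 = 12163.9 km

12164 km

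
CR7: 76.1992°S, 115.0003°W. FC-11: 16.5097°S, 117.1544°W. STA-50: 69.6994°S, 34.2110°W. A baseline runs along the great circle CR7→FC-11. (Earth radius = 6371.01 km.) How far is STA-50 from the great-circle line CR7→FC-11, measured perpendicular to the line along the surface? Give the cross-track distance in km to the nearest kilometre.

δ₁₃ = central angle CR7→STA-50 = 0.392235 rad  (haversine)
θ₁₃ = bearing CR7→STA-50 = 116.372°,  θ₁₂ = bearing CR7→FC-11 = 357.608°
dₓₜ = R·arcsin(sin δ₁₃ · sin(θ₁₃ − θ₁₂)) = 6371.01·arcsin(0.38225·sin(-241.235°)) = 2176.954 km
|dₓₜ| = 2176.954 km

2177 km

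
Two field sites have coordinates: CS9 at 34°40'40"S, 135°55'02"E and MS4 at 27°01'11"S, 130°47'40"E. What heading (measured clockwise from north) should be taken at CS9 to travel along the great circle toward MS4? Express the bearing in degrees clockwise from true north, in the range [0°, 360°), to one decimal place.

328.8°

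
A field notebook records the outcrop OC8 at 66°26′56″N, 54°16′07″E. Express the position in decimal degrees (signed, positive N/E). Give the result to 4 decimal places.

+66.4489°, +54.2686°

lat: 66.4489° N → +66.4489°
lon: 54.2686° E → +54.2686°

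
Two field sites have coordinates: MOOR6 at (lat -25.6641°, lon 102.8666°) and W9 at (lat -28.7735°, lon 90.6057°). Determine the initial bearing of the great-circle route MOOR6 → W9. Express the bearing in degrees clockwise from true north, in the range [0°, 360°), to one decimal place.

251.3°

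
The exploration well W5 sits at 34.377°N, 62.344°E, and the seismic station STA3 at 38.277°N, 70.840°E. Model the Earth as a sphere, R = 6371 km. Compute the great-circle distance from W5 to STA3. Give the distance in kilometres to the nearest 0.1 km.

Δφ = 3.9000°,  Δλ = 8.4960°
a = sin²(Δφ/2) + cos φ₁ cos φ₂ sin²(Δλ/2) = 0.004713
c = 2·arcsin(√a) = 0.137409 rad = 7.8730°
d = R·c = 6371 × 0.137409 = 875.4 km

875.4 km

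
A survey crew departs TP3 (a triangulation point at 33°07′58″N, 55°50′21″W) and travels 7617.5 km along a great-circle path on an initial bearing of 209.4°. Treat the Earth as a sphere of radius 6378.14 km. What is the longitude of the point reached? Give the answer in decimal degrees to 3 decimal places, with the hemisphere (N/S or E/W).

TP3: φ = +33.13278°, λ = -55.83917°
δ = d/R = 7617.5/6378.14 = 1.194314 rad
φ₂ = arcsin(sin φ₁ cos δ + cos φ₁ sin δ cos θ)
   = arcsin(0.54658·0.36765 + 0.83741·0.92996·-0.87121) = -28.52307°
λ₂ = λ₁ + atan2(sin θ sin δ cos φ₁, cos δ − sin φ₁ sin φ₂) = -87.14376°

87.144°W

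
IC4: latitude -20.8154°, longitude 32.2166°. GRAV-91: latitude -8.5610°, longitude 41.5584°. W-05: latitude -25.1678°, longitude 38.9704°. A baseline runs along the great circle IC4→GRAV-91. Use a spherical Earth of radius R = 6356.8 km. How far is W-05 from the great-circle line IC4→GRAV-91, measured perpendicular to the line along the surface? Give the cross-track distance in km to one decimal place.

δ₁₃ = central angle IC4→W-05 = 0.132418 rad  (haversine)
θ₁₃ = bearing IC4→W-05 = 126.277°,  θ₁₂ = bearing IC4→GRAV-91 = 37.712°
dₓₜ = R·arcsin(sin δ₁₃ · sin(θ₁₃ − θ₁₂)) = 6356.8·arcsin(0.13203·sin(88.565°)) = 841.491 km
|dₓₜ| = 841.491 km

841.5 km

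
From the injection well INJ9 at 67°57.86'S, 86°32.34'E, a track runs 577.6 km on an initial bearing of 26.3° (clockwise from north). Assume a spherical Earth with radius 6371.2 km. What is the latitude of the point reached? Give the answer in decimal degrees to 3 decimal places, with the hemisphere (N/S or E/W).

63.214°S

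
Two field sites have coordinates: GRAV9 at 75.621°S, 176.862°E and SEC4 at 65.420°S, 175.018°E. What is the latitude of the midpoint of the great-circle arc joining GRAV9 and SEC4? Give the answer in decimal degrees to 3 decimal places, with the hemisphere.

70.523°S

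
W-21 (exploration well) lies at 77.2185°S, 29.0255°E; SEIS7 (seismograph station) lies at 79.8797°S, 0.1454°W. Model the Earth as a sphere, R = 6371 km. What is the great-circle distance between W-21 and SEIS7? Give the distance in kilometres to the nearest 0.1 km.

698.8 km

Δφ = -2.6612°,  Δλ = -29.1709°
a = sin²(Δφ/2) + cos φ₁ cos φ₂ sin²(Δλ/2) = 0.003004
c = 2·arcsin(√a) = 0.109680 rad = 6.2842°
d = R·c = 6371 × 0.109680 = 698.8 km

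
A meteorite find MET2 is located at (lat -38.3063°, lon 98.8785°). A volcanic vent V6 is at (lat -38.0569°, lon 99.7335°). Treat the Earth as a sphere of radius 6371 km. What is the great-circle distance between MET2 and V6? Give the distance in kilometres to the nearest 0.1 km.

Δφ = 0.2494°,  Δλ = 0.8550°
a = sin²(Δφ/2) + cos φ₁ cos φ₂ sin²(Δλ/2) = 0.000039
c = 2·arcsin(√a) = 0.012512 rad = 0.7169°
d = R·c = 6371 × 0.012512 = 79.7 km

79.7 km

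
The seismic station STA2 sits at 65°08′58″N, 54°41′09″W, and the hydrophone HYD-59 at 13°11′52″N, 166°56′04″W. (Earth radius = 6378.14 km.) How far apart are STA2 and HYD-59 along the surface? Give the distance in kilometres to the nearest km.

9685 km

STA2: φ = +65.14944°, λ = -54.68583°
HYD-59: φ = +13.19778°, λ = -166.93444°
Δφ = -51.9517°,  Δλ = -112.2486°
a = sin²(Δφ/2) + cos φ₁ cos φ₂ sin²(Δλ/2) = 0.473872
c = 2·arcsin(√a) = 1.518516 rad = 87.0045°
d = R·c = 6378.14 × 1.518516 = 9685.3 km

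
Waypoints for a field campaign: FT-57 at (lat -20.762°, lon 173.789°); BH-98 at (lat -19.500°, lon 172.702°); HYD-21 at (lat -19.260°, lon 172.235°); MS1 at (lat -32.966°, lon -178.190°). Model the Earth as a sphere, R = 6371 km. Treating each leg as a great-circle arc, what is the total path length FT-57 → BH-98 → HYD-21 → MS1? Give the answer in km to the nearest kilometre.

FT-57→BH-98: c = 0.028327 rad, d = 180.47 km
BH-98→HYD-21: c = 0.008756 rad, d = 55.78 km
HYD-21→MS1: c = 0.282038 rad, d = 1796.86 km
Total = 180.47 + 55.78 + 1796.86 = 2033.12 km

2033 km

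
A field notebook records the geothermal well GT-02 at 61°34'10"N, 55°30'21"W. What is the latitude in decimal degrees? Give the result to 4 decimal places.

61.5694°N

61° + 34′/60 + 10″/3600 = 61 + 0.56667 + 0.00278 = 61.5694°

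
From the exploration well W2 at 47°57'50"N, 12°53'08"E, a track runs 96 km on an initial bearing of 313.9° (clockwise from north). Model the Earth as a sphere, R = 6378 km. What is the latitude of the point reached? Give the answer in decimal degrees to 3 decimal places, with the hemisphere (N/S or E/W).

48.558°N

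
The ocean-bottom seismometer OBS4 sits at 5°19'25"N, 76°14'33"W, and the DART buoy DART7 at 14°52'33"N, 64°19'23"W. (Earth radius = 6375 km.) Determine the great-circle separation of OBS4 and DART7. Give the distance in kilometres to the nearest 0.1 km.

1682.2 km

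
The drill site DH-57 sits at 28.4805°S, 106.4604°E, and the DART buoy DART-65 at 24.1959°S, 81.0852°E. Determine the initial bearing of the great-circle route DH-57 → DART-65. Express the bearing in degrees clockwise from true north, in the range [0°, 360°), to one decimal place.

Δλ = -25.3752°
y = sin Δλ · cos φ₂ = -0.390896
x = cos φ₁ sin φ₂ − sin φ₁ cos φ₂ cos Δλ = 0.032745
θ = atan2(y, x) = -85.2115° → 274.7885° (mod 360°)

274.8°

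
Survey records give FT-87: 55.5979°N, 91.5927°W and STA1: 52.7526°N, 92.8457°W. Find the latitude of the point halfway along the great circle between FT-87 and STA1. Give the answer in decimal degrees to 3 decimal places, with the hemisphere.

Bx = cos φ₂ cos Δλ = 0.605113,  By = cos φ₂ sin Δλ = -0.013235
φₘ = atan2(sin φ₁ + sin φ₂, √((cos φ₁ + Bx)² + By²)) = 54.17687°
λₘ = λ₁ + atan2(By, cos φ₁ + Bx) = -92.24075°

54.177°N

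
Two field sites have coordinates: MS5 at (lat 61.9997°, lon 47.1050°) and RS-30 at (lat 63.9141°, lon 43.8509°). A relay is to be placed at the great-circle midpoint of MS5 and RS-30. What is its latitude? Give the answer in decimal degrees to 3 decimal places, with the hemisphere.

62.966°N

Bx = cos φ₂ cos Δλ = 0.439009,  By = cos φ₂ sin Δλ = -0.024960
φₘ = atan2(sin φ₁ + sin φ₂, √((cos φ₁ + Bx)² + By²)) = 62.96625°
λₘ = λ₁ + atan2(By, cos φ₁ + Bx) = 45.53122°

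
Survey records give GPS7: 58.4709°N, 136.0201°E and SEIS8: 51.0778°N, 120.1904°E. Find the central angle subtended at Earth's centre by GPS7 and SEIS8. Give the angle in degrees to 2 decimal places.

Δφ = -7.3931°,  Δλ = -15.8297°
a = sin²(Δφ/2) + cos φ₁ cos φ₂ sin²(Δλ/2) = 0.010386
c = 2·arcsin(√a) = 0.204181 rad = 11.6987°

11.70°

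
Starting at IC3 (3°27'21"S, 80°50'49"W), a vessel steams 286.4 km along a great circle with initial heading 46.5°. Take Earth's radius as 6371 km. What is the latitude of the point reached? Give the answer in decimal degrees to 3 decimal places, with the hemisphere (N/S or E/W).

IC3: φ = -3.45583°, λ = -80.84694°
δ = d/R = 286.4/6371 = 0.044954 rad
φ₂ = arcsin(sin φ₁ cos δ + cos φ₁ sin δ cos θ)
   = arcsin(-0.06028·0.99899 + 0.99818·0.04494·0.68835) = -1.68135°
λ₂ = λ₁ + atan2(sin θ sin δ cos φ₁, cos δ − sin φ₁ sin φ₂) = -78.97812°

1.681°S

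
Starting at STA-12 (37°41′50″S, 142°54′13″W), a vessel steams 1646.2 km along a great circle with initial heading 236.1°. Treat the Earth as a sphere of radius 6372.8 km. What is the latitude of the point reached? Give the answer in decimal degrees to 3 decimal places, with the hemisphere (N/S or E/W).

STA-12: φ = -37.69722°, λ = -142.90361°
δ = d/R = 1646.2/6372.8 = 0.258317 rad
φ₂ = arcsin(sin φ₁ cos δ + cos φ₁ sin δ cos θ)
   = arcsin(-0.61149·0.96682 + 0.79125·0.25545·-0.55775) = -44.74368°
λ₂ = λ₁ + atan2(sin θ sin δ cos φ₁, cos δ − sin φ₁ sin φ₂) = -160.27249°

44.744°S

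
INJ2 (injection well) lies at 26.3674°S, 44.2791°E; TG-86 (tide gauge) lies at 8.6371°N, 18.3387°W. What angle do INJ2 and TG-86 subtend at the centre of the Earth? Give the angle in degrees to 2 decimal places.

70.08°

Δφ = 35.0045°,  Δλ = -62.6178°
a = sin²(Δφ/2) + cos φ₁ cos φ₂ sin²(Δλ/2) = 0.329647
c = 2·arcsin(√a) = 1.223129 rad = 70.0801°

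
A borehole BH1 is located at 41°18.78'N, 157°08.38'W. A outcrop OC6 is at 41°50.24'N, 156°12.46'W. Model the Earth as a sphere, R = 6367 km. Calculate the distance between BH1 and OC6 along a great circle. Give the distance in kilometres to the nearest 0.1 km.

96.9 km

BH1: φ = +41.31300°, λ = -157.13967°
OC6: φ = +41.83733°, λ = -156.20767°
Δφ = 0.5243°,  Δλ = 0.9320°
a = sin²(Δφ/2) + cos φ₁ cos φ₂ sin²(Δλ/2) = 0.000058
c = 2·arcsin(√a) = 0.015226 rad = 0.8724°
d = R·c = 6367 × 0.015226 = 96.9 km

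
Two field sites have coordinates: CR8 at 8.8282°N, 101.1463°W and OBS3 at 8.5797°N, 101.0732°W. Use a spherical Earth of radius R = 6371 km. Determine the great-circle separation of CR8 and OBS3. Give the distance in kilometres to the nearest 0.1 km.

Δφ = -0.2485°,  Δλ = 0.0731°
a = sin²(Δφ/2) + cos φ₁ cos φ₂ sin²(Δλ/2) = 0.000005
c = 2·arcsin(√a) = 0.004517 rad = 0.2588°
d = R·c = 6371 × 0.004517 = 28.8 km

28.8 km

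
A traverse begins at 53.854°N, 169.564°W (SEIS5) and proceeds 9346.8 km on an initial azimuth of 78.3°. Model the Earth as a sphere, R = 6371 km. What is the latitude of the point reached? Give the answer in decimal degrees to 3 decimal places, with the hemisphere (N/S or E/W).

δ = d/R = 9346.8/6371 = 1.467085 rad
φ₂ = arcsin(sin φ₁ cos δ + cos φ₁ sin δ cos θ)
   = arcsin(0.80752·0.10353 + 0.58984·0.99463·0.20279) = 11.68721°
λ₂ = λ₁ + atan2(sin θ sin δ cos φ₁, cos δ − sin φ₁ sin φ₂) = -73.59642°

11.687°N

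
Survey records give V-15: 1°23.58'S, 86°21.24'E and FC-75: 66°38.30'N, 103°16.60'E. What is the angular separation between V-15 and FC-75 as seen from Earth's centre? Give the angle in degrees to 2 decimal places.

69.09°

V-15: φ = -1.39300°, λ = +86.35400°
FC-75: φ = +66.63833°, λ = +103.27667°
Δφ = 68.0313°,  Δλ = 16.9227°
a = sin²(Δφ/2) + cos φ₁ cos φ₂ sin²(Δλ/2) = 0.321533
c = 2·arcsin(√a) = 1.205813 rad = 69.0880°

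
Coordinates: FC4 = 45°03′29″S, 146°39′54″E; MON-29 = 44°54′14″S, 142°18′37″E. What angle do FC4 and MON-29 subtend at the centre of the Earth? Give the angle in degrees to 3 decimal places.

FC4: φ = -45.05806°, λ = +146.66500°
MON-29: φ = -44.90389°, λ = +142.31028°
Δφ = 0.1542°,  Δλ = -4.3547°
a = sin²(Δφ/2) + cos φ₁ cos φ₂ sin²(Δλ/2) = 0.000724
c = 2·arcsin(√a) = 0.053822 rad = 3.0838°

3.084°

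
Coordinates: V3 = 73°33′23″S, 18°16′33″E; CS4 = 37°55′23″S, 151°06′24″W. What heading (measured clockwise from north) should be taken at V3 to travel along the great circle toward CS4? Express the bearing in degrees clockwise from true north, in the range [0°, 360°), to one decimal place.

V3: φ = -73.55639°, λ = +18.27583°
CS4: φ = -37.92306°, λ = -151.10667°
Δλ = -169.3825°
y = sin Δλ · cos φ₂ = -0.145344
x = cos φ₁ sin φ₂ − sin φ₁ cos φ₂ cos Δλ = -0.917596
θ = atan2(y, x) = -170.9993° → 189.0007° (mod 360°)

189.0°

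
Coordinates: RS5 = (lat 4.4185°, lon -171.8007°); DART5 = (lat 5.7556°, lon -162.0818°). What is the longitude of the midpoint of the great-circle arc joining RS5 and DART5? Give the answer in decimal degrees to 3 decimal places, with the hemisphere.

Bx = cos φ₂ cos Δλ = 0.980679,  By = cos φ₂ sin Δλ = 0.167963
φₘ = atan2(sin φ₁ + sin φ₂, √((cos φ₁ + Bx)² + By²)) = 5.10530°
λₘ = λ₁ + atan2(By, cos φ₁ + Bx) = -166.94631°

166.946°W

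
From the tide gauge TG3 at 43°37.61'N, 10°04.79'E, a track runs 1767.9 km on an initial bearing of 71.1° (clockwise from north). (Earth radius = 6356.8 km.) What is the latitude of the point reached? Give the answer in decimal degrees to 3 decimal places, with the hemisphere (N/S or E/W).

46.704°N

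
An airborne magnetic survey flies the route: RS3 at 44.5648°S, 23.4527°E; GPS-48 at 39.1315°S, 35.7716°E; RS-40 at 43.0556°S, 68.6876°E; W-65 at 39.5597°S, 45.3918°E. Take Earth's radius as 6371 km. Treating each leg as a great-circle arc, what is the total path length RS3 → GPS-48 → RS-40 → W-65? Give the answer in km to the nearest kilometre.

RS3→GPS-48: c = 0.185834 rad, d = 1183.95 km
GPS-48→RS-40: c = 0.435483 rad, d = 2774.46 km
RS-40→W-65: c = 0.310393 rad, d = 1977.52 km
Total = 1183.95 + 2774.46 + 1977.52 = 5935.93 km

5936 km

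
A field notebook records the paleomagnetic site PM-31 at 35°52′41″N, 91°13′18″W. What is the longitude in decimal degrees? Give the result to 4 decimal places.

91.2217°W

91° + 13′/60 + 18″/3600 = 91 + 0.21667 + 0.00500 = 91.2217°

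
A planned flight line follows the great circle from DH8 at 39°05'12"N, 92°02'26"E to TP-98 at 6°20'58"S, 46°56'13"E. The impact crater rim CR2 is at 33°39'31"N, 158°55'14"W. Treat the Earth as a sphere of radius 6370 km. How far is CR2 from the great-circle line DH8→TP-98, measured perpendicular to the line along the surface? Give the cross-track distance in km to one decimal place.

56.9 km

DH8: φ = +39.08667°, λ = +92.04056°
TP-98: φ = -6.34944°, λ = +46.93694°
CR2: φ = +33.65861°, λ = -158.92056°
δ₁₃ = central angle DH8→CR2 = 1.431654 rad  (haversine)
θ₁₃ = bearing DH8→CR2 = 52.608°,  θ₁₂ = bearing DH8→TP-98 = 233.125°
dₓₜ = R·arcsin(sin δ₁₃ · sin(θ₁₃ − θ₁₂)) = 6370·arcsin(0.99034·sin(-180.517°)) = 56.879 km
|dₓₜ| = 56.879 km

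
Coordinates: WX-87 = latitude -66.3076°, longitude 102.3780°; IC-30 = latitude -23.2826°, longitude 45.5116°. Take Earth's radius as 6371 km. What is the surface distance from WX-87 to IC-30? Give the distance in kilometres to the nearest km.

Δφ = 43.0250°,  Δλ = -56.8664°
a = sin²(Δφ/2) + cos φ₁ cos φ₂ sin²(Δλ/2) = 0.218149
c = 2·arcsin(√a) = 0.971936 rad = 55.6878°
d = R·c = 6371 × 0.971936 = 6192.2 km

6192 km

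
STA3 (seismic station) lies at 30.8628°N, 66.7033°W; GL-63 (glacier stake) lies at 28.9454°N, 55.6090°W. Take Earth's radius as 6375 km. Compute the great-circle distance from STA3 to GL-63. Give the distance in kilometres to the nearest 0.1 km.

Δφ = -1.9174°,  Δλ = 11.0943°
a = sin²(Δφ/2) + cos φ₁ cos φ₂ sin²(Δλ/2) = 0.007299
c = 2·arcsin(√a) = 0.171076 rad = 9.8019°
d = R·c = 6375 × 0.171076 = 1090.6 km

1090.6 km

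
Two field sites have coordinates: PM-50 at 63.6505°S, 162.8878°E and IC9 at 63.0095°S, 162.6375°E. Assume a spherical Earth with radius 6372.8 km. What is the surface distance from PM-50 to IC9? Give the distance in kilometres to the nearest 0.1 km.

Δφ = 0.6410°,  Δλ = -0.2503°
a = sin²(Δφ/2) + cos φ₁ cos φ₂ sin²(Δλ/2) = 0.000032
c = 2·arcsin(√a) = 0.011358 rad = 0.6508°
d = R·c = 6372.8 × 0.011358 = 72.4 km

72.4 km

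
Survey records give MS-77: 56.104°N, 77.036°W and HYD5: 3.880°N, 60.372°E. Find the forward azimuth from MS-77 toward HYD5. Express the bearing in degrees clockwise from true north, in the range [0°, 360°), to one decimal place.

Δλ = 137.4080°
y = sin Δλ · cos φ₂ = 0.675222
x = cos φ₁ sin φ₂ − sin φ₁ cos φ₂ cos Δλ = 0.647413
θ = atan2(y, x) = 46.2045° → 46.2045° (mod 360°)

46.2°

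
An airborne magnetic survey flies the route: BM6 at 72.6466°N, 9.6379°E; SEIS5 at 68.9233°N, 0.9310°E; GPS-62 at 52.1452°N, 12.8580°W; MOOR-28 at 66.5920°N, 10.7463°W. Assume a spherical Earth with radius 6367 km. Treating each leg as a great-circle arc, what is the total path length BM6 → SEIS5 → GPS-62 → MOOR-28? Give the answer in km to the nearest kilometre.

4131 km

BM6→SEIS5: c = 0.081838 rad, d = 521.06 km
SEIS5→GPS-62: c = 0.314116 rad, d = 1999.98 km
GPS-62→MOOR-28: c = 0.252807 rad, d = 1609.62 km
Total = 521.06 + 1999.98 + 1609.62 = 4130.66 km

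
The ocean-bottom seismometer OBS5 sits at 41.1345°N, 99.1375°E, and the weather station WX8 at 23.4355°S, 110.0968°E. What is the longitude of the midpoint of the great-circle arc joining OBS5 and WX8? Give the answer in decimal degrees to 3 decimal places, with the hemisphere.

Bx = cos φ₂ cos Δλ = 0.900775,  By = cos φ₂ sin Δλ = 0.174429
φₘ = atan2(sin φ₁ + sin φ₂, √((cos φ₁ + Bx)² + By²)) = 8.88909°
λₘ = λ₁ + atan2(By, cos φ₁ + Bx) = 105.15781°

105.158°E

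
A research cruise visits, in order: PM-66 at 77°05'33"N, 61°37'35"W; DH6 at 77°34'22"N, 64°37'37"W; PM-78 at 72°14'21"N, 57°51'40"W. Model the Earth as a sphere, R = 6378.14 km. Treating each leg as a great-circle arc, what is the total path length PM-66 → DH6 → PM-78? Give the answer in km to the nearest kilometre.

715 km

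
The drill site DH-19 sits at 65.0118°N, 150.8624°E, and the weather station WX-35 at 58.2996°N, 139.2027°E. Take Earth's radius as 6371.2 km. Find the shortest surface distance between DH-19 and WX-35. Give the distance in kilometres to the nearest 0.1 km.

Δφ = -6.7122°,  Δλ = -11.6597°
a = sin²(Δφ/2) + cos φ₁ cos φ₂ sin²(Δλ/2) = 0.005717
c = 2·arcsin(√a) = 0.151371 rad = 8.6729°
d = R·c = 6371.2 × 0.151371 = 964.4 km

964.4 km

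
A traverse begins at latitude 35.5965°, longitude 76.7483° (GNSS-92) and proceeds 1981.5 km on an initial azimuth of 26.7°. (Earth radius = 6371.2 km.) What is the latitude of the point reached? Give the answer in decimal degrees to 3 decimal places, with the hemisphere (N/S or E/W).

50.937°N

δ = d/R = 1981.5/6371.2 = 0.311009 rad
φ₂ = arcsin(sin φ₁ cos δ + cos φ₁ sin δ cos θ)
   = arcsin(0.58207·0.95203 + 0.81314·0.30602·0.89337) = 50.93677°
λ₂ = λ₁ + atan2(sin θ sin δ cos φ₁, cos δ − sin φ₁ sin φ₂) = 89.35121°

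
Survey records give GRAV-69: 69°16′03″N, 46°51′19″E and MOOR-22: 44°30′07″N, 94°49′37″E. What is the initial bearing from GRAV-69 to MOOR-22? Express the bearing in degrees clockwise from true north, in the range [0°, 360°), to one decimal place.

110.5°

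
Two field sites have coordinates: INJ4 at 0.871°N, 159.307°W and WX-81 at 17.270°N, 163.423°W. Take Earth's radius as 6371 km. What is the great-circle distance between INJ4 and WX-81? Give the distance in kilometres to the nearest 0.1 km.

Δφ = 16.3990°,  Δλ = -4.1160°
a = sin²(Δφ/2) + cos φ₁ cos φ₂ sin²(Δλ/2) = 0.021572
c = 2·arcsin(√a) = 0.294814 rad = 16.8916°
d = R·c = 6371 × 0.294814 = 1878.3 km

1878.3 km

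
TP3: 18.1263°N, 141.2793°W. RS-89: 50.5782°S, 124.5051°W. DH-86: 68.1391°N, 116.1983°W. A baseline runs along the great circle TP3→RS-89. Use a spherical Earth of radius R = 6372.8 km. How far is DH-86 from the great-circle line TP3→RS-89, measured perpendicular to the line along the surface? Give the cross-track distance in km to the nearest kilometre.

1983 km

δ₁₃ = central angle TP3→DH-86 = 0.915683 rad  (haversine)
θ₁₃ = bearing TP3→DH-86 = 11.481°,  θ₁₂ = bearing TP3→RS-89 = 168.773°
dₓₜ = R·arcsin(sin δ₁₃ · sin(θ₁₃ − θ₁₂)) = 6372.8·arcsin(0.79298·sin(-157.292°)) = -1982.655 km
|dₓₜ| = 1982.655 km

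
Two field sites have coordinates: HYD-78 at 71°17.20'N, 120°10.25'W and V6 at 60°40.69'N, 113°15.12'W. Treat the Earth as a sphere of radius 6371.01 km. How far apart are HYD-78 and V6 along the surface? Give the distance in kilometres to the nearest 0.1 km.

1218.6 km

HYD-78: φ = +71.28667°, λ = -120.17083°
V6: φ = +60.67817°, λ = -113.25200°
Δφ = -10.6085°,  Δλ = 6.9188°
a = sin²(Δφ/2) + cos φ₁ cos φ₂ sin²(Δλ/2) = 0.009118
c = 2·arcsin(√a) = 0.191268 rad = 10.9589°
d = R·c = 6371.01 × 0.191268 = 1218.6 km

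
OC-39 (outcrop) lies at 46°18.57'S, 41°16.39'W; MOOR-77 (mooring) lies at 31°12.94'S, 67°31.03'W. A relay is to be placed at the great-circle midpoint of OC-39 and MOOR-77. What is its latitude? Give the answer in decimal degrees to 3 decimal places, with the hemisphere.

OC-39: φ = -46.30950°, λ = -41.27317°
MOOR-77: φ = -31.21567°, λ = -67.51717°
Bx = cos φ₂ cos Δλ = 0.767065,  By = cos φ₂ sin Δλ = -0.378175
φₘ = atan2(sin φ₁ + sin φ₂, √((cos φ₁ + Bx)² + By²)) = -39.49605°
λₘ = λ₁ + atan2(By, cos φ₁ + Bx) = -55.81571°

39.496°S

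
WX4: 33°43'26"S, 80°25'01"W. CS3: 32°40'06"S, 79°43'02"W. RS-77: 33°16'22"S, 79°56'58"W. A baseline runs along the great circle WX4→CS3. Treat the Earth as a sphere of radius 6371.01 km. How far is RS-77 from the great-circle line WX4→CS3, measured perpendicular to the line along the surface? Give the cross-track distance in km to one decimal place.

WX4: φ = -33.72389°, λ = -80.41694°
CS3: φ = -32.66833°, λ = -79.71722°
RS-77: φ = -33.27278°, λ = -79.94944°
δ₁₃ = central angle WX4→RS-77 = 0.010406 rad  (haversine)
θ₁₃ = bearing WX4→RS-77 = 40.963°,  θ₁₂ = bearing WX4→CS3 = 29.210°
dₓₜ = R·arcsin(sin δ₁₃ · sin(θ₁₃ − θ₁₂)) = 6371.01·arcsin(0.01041·sin(11.753°)) = 13.504 km
|dₓₜ| = 13.504 km

13.5 km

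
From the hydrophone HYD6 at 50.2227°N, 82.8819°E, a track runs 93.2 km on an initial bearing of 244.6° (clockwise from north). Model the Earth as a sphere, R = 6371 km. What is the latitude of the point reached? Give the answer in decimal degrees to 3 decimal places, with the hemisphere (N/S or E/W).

49.857°N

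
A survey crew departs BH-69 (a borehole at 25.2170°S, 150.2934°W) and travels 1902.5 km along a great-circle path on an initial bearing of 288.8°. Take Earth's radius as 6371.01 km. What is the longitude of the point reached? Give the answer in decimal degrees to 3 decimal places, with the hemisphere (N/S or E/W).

167.398°W

δ = d/R = 1902.5/6371.01 = 0.298618 rad
φ₂ = arcsin(sin φ₁ cos δ + cos φ₁ sin δ cos θ)
   = arcsin(-0.42605·0.95574 + 0.90470·0.29420·0.32227) = -18.74866°
λ₂ = λ₁ + atan2(sin θ sin δ cos φ₁, cos δ − sin φ₁ sin φ₂) = -167.39760°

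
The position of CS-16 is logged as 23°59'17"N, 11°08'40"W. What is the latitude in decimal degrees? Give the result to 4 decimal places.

23° + 59′/60 + 17″/3600 = 23 + 0.98333 + 0.00472 = 23.9881°

23.9881°N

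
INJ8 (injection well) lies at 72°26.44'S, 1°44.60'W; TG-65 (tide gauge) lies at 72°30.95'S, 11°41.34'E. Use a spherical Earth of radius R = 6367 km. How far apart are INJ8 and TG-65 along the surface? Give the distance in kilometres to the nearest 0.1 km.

INJ8: φ = -72.44067°, λ = -1.74333°
TG-65: φ = -72.51583°, λ = +11.68900°
Δφ = -0.0752°,  Δλ = 13.4323°
a = sin²(Δφ/2) + cos φ₁ cos φ₂ sin²(Δλ/2) = 0.001240
c = 2·arcsin(√a) = 0.070447 rad = 4.0363°
d = R·c = 6367 × 0.070447 = 448.5 km

448.5 km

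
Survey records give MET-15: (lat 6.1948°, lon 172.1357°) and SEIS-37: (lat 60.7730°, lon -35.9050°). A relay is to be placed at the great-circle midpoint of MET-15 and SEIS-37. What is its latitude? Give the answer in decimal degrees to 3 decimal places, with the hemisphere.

Bx = cos φ₂ cos Δλ = -0.430955,  By = cos φ₂ sin Δλ = 0.229536
φₘ = atan2(sin φ₁ + sin φ₂, √((cos φ₁ + Bx)² + By²)) = 58.19218°
λₘ = λ₁ + atan2(By, cos φ₁ + Bx) = -165.69087°

58.192°N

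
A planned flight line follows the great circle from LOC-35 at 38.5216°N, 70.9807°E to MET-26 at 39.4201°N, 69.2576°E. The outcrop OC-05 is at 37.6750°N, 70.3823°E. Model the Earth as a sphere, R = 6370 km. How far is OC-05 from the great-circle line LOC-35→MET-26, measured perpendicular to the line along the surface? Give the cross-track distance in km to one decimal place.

107.3 km

δ₁₃ = central angle LOC-35→OC-05 = 0.016908 rad  (haversine)
θ₁₃ = bearing LOC-35→OC-05 = 209.270°,  θ₁₂ = bearing LOC-35→MET-26 = 304.389°
dₓₜ = R·arcsin(sin δ₁₃ · sin(θ₁₃ − θ₁₂)) = 6370·arcsin(0.01691·sin(-95.120°)) = -107.274 km
|dₓₜ| = 107.274 km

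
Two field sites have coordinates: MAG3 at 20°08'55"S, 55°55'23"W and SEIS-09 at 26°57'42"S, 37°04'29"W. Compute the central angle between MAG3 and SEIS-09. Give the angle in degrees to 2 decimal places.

18.55°

MAG3: φ = -20.14861°, λ = -55.92306°
SEIS-09: φ = -26.96167°, λ = -37.07472°
Δφ = -6.8131°,  Δλ = 18.8483°
a = sin²(Δφ/2) + cos φ₁ cos φ₂ sin²(Δλ/2) = 0.025966
c = 2·arcsin(√a) = 0.323688 rad = 18.5460°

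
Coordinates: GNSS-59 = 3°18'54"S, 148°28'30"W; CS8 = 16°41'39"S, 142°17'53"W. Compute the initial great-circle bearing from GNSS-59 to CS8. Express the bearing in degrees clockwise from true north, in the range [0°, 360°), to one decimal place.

156.0°

GNSS-59: φ = -3.31500°, λ = -148.47500°
CS8: φ = -16.69417°, λ = -142.29806°
Δλ = 6.1769°
y = sin Δλ · cos φ₂ = 0.103064
x = cos φ₁ sin φ₂ − sin φ₁ cos φ₂ cos Δλ = -0.231716
θ = atan2(y, x) = 156.0211° → 156.0211° (mod 360°)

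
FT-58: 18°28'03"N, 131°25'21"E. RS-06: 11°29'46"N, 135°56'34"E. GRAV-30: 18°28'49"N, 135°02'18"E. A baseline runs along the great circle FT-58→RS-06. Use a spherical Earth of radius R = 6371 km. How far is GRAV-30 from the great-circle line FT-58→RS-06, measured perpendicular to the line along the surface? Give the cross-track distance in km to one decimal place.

323.7 km

FT-58: φ = +18.46750°, λ = +131.42250°
RS-06: φ = +11.49611°, λ = +135.94278°
GRAV-30: φ = +18.48028°, λ = +135.03833°
δ₁₃ = central angle FT-58→GRAV-30 = 0.059856 rad  (haversine)
θ₁₃ = bearing FT-58→GRAV-30 = 89.214°,  θ₁₂ = bearing FT-58→RS-06 = 147.324°
dₓₜ = R·arcsin(sin δ₁₃ · sin(θ₁₃ − θ₁₂)) = 6371·arcsin(0.05982·sin(-58.110°)) = -323.728 km
|dₓₜ| = 323.728 km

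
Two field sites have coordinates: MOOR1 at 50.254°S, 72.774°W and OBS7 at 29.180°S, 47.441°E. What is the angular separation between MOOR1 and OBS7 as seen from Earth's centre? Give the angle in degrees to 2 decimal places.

84.61°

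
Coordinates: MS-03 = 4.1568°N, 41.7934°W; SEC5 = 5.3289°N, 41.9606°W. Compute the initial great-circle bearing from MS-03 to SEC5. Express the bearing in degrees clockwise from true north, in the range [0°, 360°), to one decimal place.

351.9°

Δλ = -0.1672°
y = sin Δλ · cos φ₂ = -0.002906
x = cos φ₁ sin φ₂ − sin φ₁ cos φ₂ cos Δλ = 0.020456
θ = atan2(y, x) = -8.0843° → 351.9157° (mod 360°)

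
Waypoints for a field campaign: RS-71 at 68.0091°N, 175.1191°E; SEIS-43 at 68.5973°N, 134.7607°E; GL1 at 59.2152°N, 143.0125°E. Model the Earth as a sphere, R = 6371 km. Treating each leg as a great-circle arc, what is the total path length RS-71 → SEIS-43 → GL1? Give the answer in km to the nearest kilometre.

2747 km

RS-71→SEIS-43: c = 0.255938 rad, d = 1630.58 km
SEIS-43→GL1: c = 0.175213 rad, d = 1116.28 km
Total = 1630.58 + 1116.28 = 2746.86 km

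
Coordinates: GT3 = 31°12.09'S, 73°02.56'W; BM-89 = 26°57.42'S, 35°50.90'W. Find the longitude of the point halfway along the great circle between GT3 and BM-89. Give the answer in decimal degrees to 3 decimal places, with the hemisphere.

GT3: φ = -31.20150°, λ = -73.04267°
BM-89: φ = -26.95700°, λ = -35.84833°
Bx = cos φ₂ cos Δλ = 0.710038,  By = cos φ₂ sin Δλ = 0.538837
φₘ = atan2(sin φ₁ + sin φ₂, √((cos φ₁ + Bx)² + By²)) = -30.40196°
λₘ = λ₁ + atan2(By, cos φ₁ + Bx) = -54.04820°

54.048°W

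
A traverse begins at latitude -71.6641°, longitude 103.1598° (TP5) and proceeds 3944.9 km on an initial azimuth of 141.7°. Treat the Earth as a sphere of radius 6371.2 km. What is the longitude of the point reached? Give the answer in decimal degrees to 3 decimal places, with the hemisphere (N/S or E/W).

140.749°W

δ = d/R = 3944.9/6371.2 = 0.619177 rad
φ₂ = arcsin(sin φ₁ cos δ + cos φ₁ sin δ cos θ)
   = arcsin(-0.94923·0.81436 + 0.31459·0.58037·-0.78478) = -66.38978°
λ₂ = λ₁ + atan2(sin θ sin δ cos φ₁, cos δ − sin φ₁ sin φ₂) = -140.74892°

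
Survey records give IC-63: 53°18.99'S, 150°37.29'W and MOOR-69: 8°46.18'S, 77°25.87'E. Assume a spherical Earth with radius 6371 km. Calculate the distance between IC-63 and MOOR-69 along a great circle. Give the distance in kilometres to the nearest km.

IC-63: φ = -53.31650°, λ = -150.62150°
MOOR-69: φ = -8.76967°, λ = +77.43117°
Δφ = 44.5468°,  Δλ = -131.9473°
a = sin²(Δφ/2) + cos φ₁ cos φ₂ sin²(Δλ/2) = 0.636196
c = 2·arcsin(√a) = 1.846673 rad = 105.8066°
d = R·c = 6371 × 1.846673 = 11765.2 km

11765 km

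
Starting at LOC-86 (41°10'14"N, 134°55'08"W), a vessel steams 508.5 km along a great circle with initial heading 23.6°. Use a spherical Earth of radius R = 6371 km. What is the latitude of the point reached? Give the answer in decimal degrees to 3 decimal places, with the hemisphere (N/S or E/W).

45.333°N

LOC-86: φ = +41.17056°, λ = -134.91889°
δ = d/R = 508.5/6371 = 0.079815 rad
φ₂ = arcsin(sin φ₁ cos δ + cos φ₁ sin δ cos θ)
   = arcsin(0.65830·0.99682 + 0.75275·0.07973·0.91636) = 45.33299°
λ₂ = λ₁ + atan2(sin θ sin δ cos φ₁, cos δ − sin φ₁ sin φ₂) = -132.31641°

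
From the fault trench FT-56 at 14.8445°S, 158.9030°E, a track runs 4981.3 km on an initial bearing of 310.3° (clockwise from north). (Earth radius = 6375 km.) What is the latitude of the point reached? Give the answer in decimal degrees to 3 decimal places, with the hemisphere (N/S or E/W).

δ = d/R = 4981.3/6375 = 0.781380 rad
φ₂ = arcsin(sin φ₁ cos δ + cos φ₁ sin δ cos θ)
   = arcsin(-0.25620·0.70994 + 0.96662·0.70426·0.64679) = 14.97638°
λ₂ = λ₁ + atan2(sin θ sin δ cos φ₁, cos δ − sin φ₁ sin φ₂) = 125.12318°

14.976°N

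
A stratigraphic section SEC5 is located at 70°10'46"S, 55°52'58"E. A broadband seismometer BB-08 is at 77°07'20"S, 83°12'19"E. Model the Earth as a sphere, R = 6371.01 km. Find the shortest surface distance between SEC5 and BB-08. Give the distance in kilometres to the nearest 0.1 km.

1132.7 km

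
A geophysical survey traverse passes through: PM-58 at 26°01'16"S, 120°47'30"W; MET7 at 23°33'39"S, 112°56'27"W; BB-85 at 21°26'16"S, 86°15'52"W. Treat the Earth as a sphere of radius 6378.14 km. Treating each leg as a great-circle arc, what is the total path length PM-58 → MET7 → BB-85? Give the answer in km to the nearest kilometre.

PM-58: φ = -26.02111°, λ = -120.79167°
MET7: φ = -23.56083°, λ = -112.94083°
BB-85: φ = -21.43778°, λ = -86.26444°
PM-58→MET7: c = 0.131567 rad, d = 839.15 km
MET7→BB-85: c = 0.431130 rad, d = 2749.81 km
Total = 839.15 + 2749.81 = 3588.96 km

3589 km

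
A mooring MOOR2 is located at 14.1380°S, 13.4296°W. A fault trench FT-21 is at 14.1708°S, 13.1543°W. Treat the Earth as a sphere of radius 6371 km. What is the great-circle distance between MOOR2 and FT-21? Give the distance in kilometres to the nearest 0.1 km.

Δφ = -0.0328°,  Δλ = 0.2753°
a = sin²(Δφ/2) + cos φ₁ cos φ₂ sin²(Δλ/2) = 0.000006
c = 2·arcsin(√a) = 0.004694 rad = 0.2689°
d = R·c = 6371 × 0.004694 = 29.9 km

29.9 km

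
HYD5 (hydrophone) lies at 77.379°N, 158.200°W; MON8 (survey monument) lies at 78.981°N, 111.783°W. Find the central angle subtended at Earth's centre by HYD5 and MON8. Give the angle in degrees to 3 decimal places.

Δφ = 1.6020°,  Δλ = 46.4170°
a = sin²(Δφ/2) + cos φ₁ cos φ₂ sin²(Δλ/2) = 0.006681
c = 2·arcsin(√a) = 0.163659 rad = 9.3770°

9.377°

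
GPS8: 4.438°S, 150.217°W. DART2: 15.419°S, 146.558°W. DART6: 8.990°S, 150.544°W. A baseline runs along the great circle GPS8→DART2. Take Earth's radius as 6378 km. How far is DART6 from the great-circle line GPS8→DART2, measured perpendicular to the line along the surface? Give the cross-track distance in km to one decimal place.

δ₁₃ = central angle GPS8→DART6 = 0.079649 rad  (haversine)
θ₁₃ = bearing GPS8→DART6 = 184.063°,  θ₁₂ = bearing GPS8→DART2 = 162.114°
dₓₜ = R·arcsin(sin δ₁₃ · sin(θ₁₃ − θ₁₂)) = 6378·arcsin(0.07957·sin(21.948°)) = 189.705 km
|dₓₜ| = 189.705 km

189.7 km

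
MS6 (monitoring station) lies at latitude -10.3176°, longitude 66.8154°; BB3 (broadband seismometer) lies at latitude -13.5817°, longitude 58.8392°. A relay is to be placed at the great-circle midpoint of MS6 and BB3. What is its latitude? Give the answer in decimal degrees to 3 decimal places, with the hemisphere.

11.978°S

Bx = cos φ₂ cos Δλ = 0.962632,  By = cos φ₂ sin Δλ = -0.134881
φₘ = atan2(sin φ₁ + sin φ₂, √((cos φ₁ + Bx)² + By²)) = -11.97782°
λₘ = λ₁ + atan2(By, cos φ₁ + Bx) = 62.85139°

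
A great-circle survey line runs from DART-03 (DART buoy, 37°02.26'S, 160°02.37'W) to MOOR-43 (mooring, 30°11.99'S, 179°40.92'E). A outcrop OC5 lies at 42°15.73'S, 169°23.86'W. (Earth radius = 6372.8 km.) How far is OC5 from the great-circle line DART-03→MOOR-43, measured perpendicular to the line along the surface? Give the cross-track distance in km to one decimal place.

809.3 km

DART-03: φ = -37.03767°, λ = -160.03950°
MOOR-43: φ = -30.19983°, λ = +179.68200°
OC5: φ = -42.26217°, λ = -169.39767°
δ₁₃ = central angle DART-03→OC5 = 0.155183 rad  (haversine)
θ₁₃ = bearing DART-03→OC5 = 231.132°,  θ₁₂ = bearing DART-03→MOOR-43 = 286.159°
dₓₜ = R·arcsin(sin δ₁₃ · sin(θ₁₃ − θ₁₂)) = 6372.8·arcsin(0.15456·sin(-55.027°)) = -809.292 km
|dₓₜ| = 809.292 km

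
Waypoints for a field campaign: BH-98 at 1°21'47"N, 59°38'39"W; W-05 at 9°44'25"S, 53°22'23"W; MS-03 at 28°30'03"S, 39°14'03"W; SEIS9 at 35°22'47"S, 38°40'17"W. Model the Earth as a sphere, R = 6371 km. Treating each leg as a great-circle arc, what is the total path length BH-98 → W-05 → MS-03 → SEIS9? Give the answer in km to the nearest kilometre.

BH-98: φ = +1.36306°, λ = -59.64417°
W-05: φ = -9.74028°, λ = -53.37306°
MS-03: φ = -28.50083°, λ = -39.23417°
SEIS9: φ = -35.37972°, λ = -38.67139°
BH-98→W-05: c = 0.222334 rad, d = 1416.49 km
W-05→MS-03: c = 0.401099 rad, d = 2555.40 km
MS-03→SEIS9: c = 0.120348 rad, d = 766.73 km
Total = 1416.49 + 2555.40 + 766.73 = 4738.62 km

4739 km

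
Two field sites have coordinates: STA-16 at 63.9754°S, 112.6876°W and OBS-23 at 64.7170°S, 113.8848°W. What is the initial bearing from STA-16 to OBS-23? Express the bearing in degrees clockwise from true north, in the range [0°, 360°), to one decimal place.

Δλ = -1.1972°
y = sin Δλ · cos φ₂ = -0.008923
x = cos φ₁ sin φ₂ − sin φ₁ cos φ₂ cos Δλ = -0.013027
θ = atan2(y, x) = -145.5886° → 214.4114° (mod 360°)

214.4°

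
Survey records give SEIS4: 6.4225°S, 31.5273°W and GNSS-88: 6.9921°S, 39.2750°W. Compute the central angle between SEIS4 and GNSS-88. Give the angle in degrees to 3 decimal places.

7.716°

Δφ = -0.5696°,  Δλ = -7.7477°
a = sin²(Δφ/2) + cos φ₁ cos φ₂ sin²(Δλ/2) = 0.004527
c = 2·arcsin(√a) = 0.134663 rad = 7.7156°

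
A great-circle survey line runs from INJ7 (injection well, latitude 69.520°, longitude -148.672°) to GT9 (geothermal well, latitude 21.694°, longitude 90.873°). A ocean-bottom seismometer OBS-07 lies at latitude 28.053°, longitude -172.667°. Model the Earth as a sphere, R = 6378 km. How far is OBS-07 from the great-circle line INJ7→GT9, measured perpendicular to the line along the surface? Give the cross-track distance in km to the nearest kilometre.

δ₁₃ = central angle INJ7→OBS-07 = 0.763163 rad  (haversine)
θ₁₃ = bearing INJ7→OBS-07 = 211.279°,  θ₁₂ = bearing INJ7→GT9 = 305.462°
dₓₜ = R·arcsin(sin δ₁₃ · sin(θ₁₃ − θ₁₂)) = 6378·arcsin(0.69121·sin(-94.183°)) = -4851.222 km
|dₓₜ| = 4851.222 km

4851 km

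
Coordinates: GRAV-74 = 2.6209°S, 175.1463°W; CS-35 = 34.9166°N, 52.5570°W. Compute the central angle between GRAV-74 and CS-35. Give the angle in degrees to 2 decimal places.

Δφ = 37.5375°,  Δλ = 122.5893°
a = sin²(Δφ/2) + cos φ₁ cos φ₂ sin²(Δλ/2) = 0.733684
c = 2·arcsin(√a) = 2.057107 rad = 117.8635°

117.86°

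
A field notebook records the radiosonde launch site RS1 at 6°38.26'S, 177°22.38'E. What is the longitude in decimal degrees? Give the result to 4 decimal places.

177.3730°E

177° + 22.38′/60 = 177 + 0.37300 = 177.3730°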